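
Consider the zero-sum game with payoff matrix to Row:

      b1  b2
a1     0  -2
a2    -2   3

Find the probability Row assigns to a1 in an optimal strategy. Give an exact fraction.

5/7

Row minima: a1 → -2, a2 → -2; maximin = -2.
Column maxima: b1 → 0, b2 → 3; minimax = 0.
-2 ≠ 0, so there is no saddle point; optimal play is mixed.
Let Row play a1 with probability p. Expected payoff against b1: 0p + (-2)(1−p) = 2p − 2; against b2: (-2)p + 3(1−p) = −5p + 3.
Setting these equal: 2p − 2 = −5p + 3 ⇒ 7p = 5 ⇒ p = 5/7, and the value is (2)·(5/7) − 2 = -4/7.
For Column: with q = P(b1), equating a1's and a2's payoffs gives 2q − 2 = −5q + 3 ⇒ q = 5/7.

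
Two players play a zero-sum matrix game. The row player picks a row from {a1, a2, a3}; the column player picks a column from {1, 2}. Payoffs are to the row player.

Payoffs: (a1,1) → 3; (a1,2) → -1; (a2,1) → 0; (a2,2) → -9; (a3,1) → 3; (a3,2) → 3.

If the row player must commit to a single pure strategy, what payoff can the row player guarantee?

Row minima: a1 → -1, a2 → -9, a3 → 3.
The best of these is 3.

3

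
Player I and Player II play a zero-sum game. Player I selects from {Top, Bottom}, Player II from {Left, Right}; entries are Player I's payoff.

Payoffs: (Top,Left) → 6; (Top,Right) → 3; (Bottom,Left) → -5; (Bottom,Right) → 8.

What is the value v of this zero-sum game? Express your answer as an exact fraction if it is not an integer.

63/16

Row minima: Top → 3, Bottom → -5; maximin = 3.
Column maxima: Left → 6, Right → 8; minimax = 6.
3 ≠ 6, so there is no saddle point; optimal play is mixed.
Let Player I play Top with probability p. Expected payoff against Left: 6p + (-5)(1−p) = 11p − 5; against Right: 3p + 8(1−p) = −5p + 8.
Setting these equal: 11p − 5 = −5p + 8 ⇒ 16p = 13 ⇒ p = 13/16, and the value is (11)·(13/16) − 5 = 63/16.
For Player II: with q = P(Left), equating Top's and Bottom's payoffs gives 3q + 3 = −13q + 8 ⇒ q = 5/16.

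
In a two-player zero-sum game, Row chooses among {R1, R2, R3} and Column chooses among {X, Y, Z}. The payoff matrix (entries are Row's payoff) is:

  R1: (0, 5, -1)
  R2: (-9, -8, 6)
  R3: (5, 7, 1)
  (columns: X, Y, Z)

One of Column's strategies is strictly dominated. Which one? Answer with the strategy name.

X holds Row's payoff strictly below Y in every row: 0 < 5, -9 < -8, 5 < 7.
So Y is strictly dominated for Column.

Y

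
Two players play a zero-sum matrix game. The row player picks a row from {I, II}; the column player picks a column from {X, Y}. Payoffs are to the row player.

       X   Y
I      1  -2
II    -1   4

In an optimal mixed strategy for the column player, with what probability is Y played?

Row minima: I → -2, II → -1; maximin = -1.
Column maxima: X → 1, Y → 4; minimax = 1.
-1 ≠ 1, so there is no saddle point; optimal play is mixed.
Let the row player play I with probability p. Expected payoff against X: 1p + (-1)(1−p) = 2p − 1; against Y: (-2)p + 4(1−p) = −6p + 4.
Setting these equal: 2p − 1 = −6p + 4 ⇒ 8p = 5 ⇒ p = 5/8, and the value is (2)·(5/8) − 1 = 1/4.
For the column player: with q = P(X), equating I's and II's payoffs gives 3q − 2 = −5q + 4 ⇒ q = 3/4.

1/4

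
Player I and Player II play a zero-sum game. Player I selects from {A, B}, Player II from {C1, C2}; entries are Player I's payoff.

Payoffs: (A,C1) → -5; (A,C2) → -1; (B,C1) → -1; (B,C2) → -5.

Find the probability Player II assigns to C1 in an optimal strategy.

Row minima: A → -5, B → -5; maximin = -5.
Column maxima: C1 → -1, C2 → -1; minimax = -1.
-5 ≠ -1, so there is no saddle point; optimal play is mixed.
Let Player I play A with probability p. Expected payoff against C1: (-5)p + (-1)(1−p) = −4p − 1; against C2: (-1)p + (-5)(1−p) = 4p − 5.
Setting these equal: −4p − 1 = 4p − 5 ⇒ −8p = -4 ⇒ p = 1/2, and the value is (-4)·(1/2) − 1 = -3.
For Player II: with q = P(C1), equating A's and B's payoffs gives −4q − 1 = 4q − 5 ⇒ q = 1/2.

1/2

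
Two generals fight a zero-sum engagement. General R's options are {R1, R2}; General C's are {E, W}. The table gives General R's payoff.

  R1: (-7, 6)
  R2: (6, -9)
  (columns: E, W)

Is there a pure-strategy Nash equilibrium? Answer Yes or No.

Row minima: R1 → -7, R2 → -9; maximin = -7.
Column maxima: E → 6, W → 6; minimax = 6.
-7 ≠ 6, so no pure-strategy equilibrium exists.

No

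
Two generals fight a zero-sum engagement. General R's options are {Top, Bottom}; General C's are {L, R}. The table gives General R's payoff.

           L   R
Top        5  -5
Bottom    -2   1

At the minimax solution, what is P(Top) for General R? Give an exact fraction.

3/13

Row minima: Top → -5, Bottom → -2; maximin = -2.
Column maxima: L → 5, R → 1; minimax = 1.
-2 ≠ 1, so there is no saddle point; optimal play is mixed.
Let General R play Top with probability p. Expected payoff against L: 5p + (-2)(1−p) = 7p − 2; against R: (-5)p + 1(1−p) = −6p + 1.
Setting these equal: 7p − 2 = −6p + 1 ⇒ 13p = 3 ⇒ p = 3/13, and the value is (7)·(3/13) − 2 = -5/13.
For General C: with q = P(L), equating Top's and Bottom's payoffs gives 10q − 5 = −3q + 1 ⇒ q = 6/13.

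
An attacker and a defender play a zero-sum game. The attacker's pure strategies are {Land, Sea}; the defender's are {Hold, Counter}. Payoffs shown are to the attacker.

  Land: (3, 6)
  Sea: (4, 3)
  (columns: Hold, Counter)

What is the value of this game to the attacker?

15/4

Row minima: Land → 3, Sea → 3; maximin = 3.
Column maxima: Hold → 4, Counter → 6; minimax = 4.
3 ≠ 4, so there is no saddle point; optimal play is mixed.
Let the attacker play Land with probability p. Expected payoff against Hold: 3p + 4(1−p) = −p + 4; against Counter: 6p + 3(1−p) = 3p + 3.
Setting these equal: −p + 4 = 3p + 3 ⇒ −4p = -1 ⇒ p = 1/4, and the value is (-1)·(1/4) + 4 = 15/4.
For the defender: with q = P(Hold), equating Land's and Sea's payoffs gives −3q + 6 = q + 3 ⇒ q = 3/4.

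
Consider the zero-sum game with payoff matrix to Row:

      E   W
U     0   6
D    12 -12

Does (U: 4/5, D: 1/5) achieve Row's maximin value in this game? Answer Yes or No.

Against E this mix gives (4/5)·0 + (1/5)·12 = 12/5.
Against W this mix gives (4/5)·6 + (1/5)·(-12) = 12/5.
All of Column's active replies (E, W) yield 12/5, and no column does worse for Row. The mix makes Column indifferent and guarantees 12/5, so it is optimal.

Yes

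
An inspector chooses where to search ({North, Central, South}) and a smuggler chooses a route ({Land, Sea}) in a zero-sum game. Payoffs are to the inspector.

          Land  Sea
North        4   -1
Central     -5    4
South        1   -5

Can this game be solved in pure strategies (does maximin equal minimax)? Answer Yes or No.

Row minima: North → -1, Central → -5, South → -5; maximin = -1.
Column maxima: Land → 4, Sea → 4; minimax = 4.
-1 ≠ 4, so no pure-strategy equilibrium exists.

No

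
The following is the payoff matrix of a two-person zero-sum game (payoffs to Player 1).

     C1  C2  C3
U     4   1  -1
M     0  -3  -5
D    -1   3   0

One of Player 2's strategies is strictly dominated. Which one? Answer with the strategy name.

C3 holds Player 1's payoff strictly below C2 in every row: -1 < 1, -5 < -3, 0 < 3.
So C2 is strictly dominated for Player 2.

C2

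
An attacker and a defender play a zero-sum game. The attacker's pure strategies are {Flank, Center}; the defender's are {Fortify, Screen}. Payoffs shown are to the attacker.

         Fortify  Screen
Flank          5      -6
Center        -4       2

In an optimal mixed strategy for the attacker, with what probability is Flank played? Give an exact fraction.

6/17

Row minima: Flank → -6, Center → -4; maximin = -4.
Column maxima: Fortify → 5, Screen → 2; minimax = 2.
-4 ≠ 2, so there is no saddle point; optimal play is mixed.
Let the attacker play Flank with probability p. Expected payoff against Fortify: 5p + (-4)(1−p) = 9p − 4; against Screen: (-6)p + 2(1−p) = −8p + 2.
Setting these equal: 9p − 4 = −8p + 2 ⇒ 17p = 6 ⇒ p = 6/17, and the value is (9)·(6/17) − 4 = -14/17.
For the defender: with q = P(Fortify), equating Flank's and Center's payoffs gives 11q − 6 = −6q + 2 ⇒ q = 8/17.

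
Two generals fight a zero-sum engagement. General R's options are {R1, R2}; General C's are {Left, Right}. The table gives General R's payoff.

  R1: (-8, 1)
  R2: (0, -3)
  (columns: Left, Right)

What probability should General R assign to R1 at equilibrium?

Row minima: R1 → -8, R2 → -3; maximin = -3.
Column maxima: Left → 0, Right → 1; minimax = 0.
-3 ≠ 0, so there is no saddle point; optimal play is mixed.
Let General R play R1 with probability p. Expected payoff against Left: (-8)p + 0(1−p) = −8p; against Right: 1p + (-3)(1−p) = 4p − 3.
Setting these equal: −8p = 4p − 3 ⇒ −12p = -3 ⇒ p = 1/4, and the value is (-8)·(1/4) = -2.
For General C: with q = P(Left), equating R1's and R2's payoffs gives −9q + 1 = 3q − 3 ⇒ q = 1/3.

1/4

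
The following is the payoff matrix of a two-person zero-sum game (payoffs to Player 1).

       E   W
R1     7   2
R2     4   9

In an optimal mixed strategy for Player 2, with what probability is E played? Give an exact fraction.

Row minima: R1 → 2, R2 → 4; maximin = 4.
Column maxima: E → 7, W → 9; minimax = 7.
4 ≠ 7, so there is no saddle point; optimal play is mixed.
Let Player 1 play R1 with probability p. Expected payoff against E: 7p + 4(1−p) = 3p + 4; against W: 2p + 9(1−p) = −7p + 9.
Setting these equal: 3p + 4 = −7p + 9 ⇒ 10p = 5 ⇒ p = 1/2, and the value is (3)·(1/2) + 4 = 11/2.
For Player 2: with q = P(E), equating R1's and R2's payoffs gives 5q + 2 = −5q + 9 ⇒ q = 7/10.

7/10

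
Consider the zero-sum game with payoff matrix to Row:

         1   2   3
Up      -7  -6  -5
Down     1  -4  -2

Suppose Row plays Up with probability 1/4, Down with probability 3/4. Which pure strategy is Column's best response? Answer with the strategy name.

2

If Column plays 1, Row's expected payoff is (1/4)·(-7) + (3/4)·1 = -1.
If Column plays 2, Row's expected payoff is (1/4)·(-6) + (3/4)·(-4) = -9/2.
If Column plays 3, Row's expected payoff is (1/4)·(-5) + (3/4)·(-2) = -11/4.
Column minimizes Row's payoff; the smallest is -9/2, so the best response is 2.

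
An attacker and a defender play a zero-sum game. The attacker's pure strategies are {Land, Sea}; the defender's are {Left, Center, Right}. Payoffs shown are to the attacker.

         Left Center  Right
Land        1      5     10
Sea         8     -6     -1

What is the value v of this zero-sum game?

23/9

Row minima: Land → 1, Sea → -6; maximin = 1.
Column maxima: Left → 8, Center → 5, Right → 10; minimax = 5.
1 ≠ 5, so there is no saddle point; optimal play is mixed.
Right is strictly dominated by Center (it gives the attacker strictly more in every row), so the defender never plays it.
On the remaining 2×2 (Land, Sea vs Left, Center):
Let the attacker play Land with probability p. Expected payoff against Left: 1p + 8(1−p) = −7p + 8; against Center: 5p + (-6)(1−p) = 11p − 6.
Setting these equal: −7p + 8 = 11p − 6 ⇒ −18p = -14 ⇒ p = 7/9, and the value is (-7)·(7/9) + 8 = 23/9.
For the defender: with q = P(Left), equating Land's and Sea's payoffs gives −4q + 5 = 14q − 6 ⇒ q = 11/18.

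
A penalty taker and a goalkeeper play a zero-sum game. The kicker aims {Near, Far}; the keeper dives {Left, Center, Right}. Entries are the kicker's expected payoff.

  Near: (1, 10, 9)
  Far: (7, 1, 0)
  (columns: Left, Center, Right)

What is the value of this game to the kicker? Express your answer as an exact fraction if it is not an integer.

21/5

Row minima: Near → 1, Far → 0; maximin = 1.
Column maxima: Left → 7, Center → 10, Right → 9; minimax = 7.
1 ≠ 7, so there is no saddle point; optimal play is mixed.
Center is strictly dominated by Right (it gives the kicker strictly more in every row), so the keeper never plays it.
On the remaining 2×2 (Near, Far vs Left, Right):
Let the kicker play Near with probability p. Expected payoff against Left: 1p + 7(1−p) = −6p + 7; against Right: 9p + 0(1−p) = 9p.
Setting these equal: −6p + 7 = 9p ⇒ −15p = -7 ⇒ p = 7/15, and the value is (-6)·(7/15) + 7 = 21/5.
For the keeper: with q = P(Left), equating Near's and Far's payoffs gives −8q + 9 = 7q ⇒ q = 3/5.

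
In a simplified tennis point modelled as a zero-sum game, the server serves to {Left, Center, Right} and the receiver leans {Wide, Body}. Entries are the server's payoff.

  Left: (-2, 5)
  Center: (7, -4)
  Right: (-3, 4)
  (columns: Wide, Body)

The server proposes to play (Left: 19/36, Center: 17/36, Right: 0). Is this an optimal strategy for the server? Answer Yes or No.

No

Against Wide this mix gives (19/36)·(-2) + (17/36)·7 = 9/4.
Against Body this mix gives (19/36)·5 + (17/36)·(-4) = 3/4.
The receiver will play Body, holding the server to 3/4. Shifting weight toward the row that does better against Body would raise this floor (the equalizing mix achieves 3/2 against both Body and Wide), so the proposed strategy is not optimal.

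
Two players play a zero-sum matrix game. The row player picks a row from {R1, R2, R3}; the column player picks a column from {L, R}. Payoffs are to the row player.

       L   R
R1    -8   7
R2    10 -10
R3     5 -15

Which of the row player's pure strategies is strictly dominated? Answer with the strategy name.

R2 gives a strictly higher payoff than R3 against every column: 10 > 5, -10 > -15.
So R3 is strictly dominated and the row player never plays it.

R3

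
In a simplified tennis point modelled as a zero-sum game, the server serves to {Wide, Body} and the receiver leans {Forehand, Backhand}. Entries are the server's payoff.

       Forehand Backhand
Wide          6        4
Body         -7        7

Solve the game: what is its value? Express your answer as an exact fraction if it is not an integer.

Row minima: Wide → 4, Body → -7; maximin = 4.
Column maxima: Forehand → 6, Backhand → 7; minimax = 6.
4 ≠ 6, so there is no saddle point; optimal play is mixed.
Let the server play Wide with probability p. Expected payoff against Forehand: 6p + (-7)(1−p) = 13p − 7; against Backhand: 4p + 7(1−p) = −3p + 7.
Setting these equal: 13p − 7 = −3p + 7 ⇒ 16p = 14 ⇒ p = 7/8, and the value is (13)·(7/8) − 7 = 35/8.
For the receiver: with q = P(Forehand), equating Wide's and Body's payoffs gives 2q + 4 = −14q + 7 ⇒ q = 3/16.

35/8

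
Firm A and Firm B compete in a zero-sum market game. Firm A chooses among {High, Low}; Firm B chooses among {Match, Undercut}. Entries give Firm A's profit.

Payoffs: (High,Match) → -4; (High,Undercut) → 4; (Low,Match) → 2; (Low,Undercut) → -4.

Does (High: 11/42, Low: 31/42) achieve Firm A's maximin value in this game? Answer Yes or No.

Against Match this mix gives (11/42)·(-4) + (31/42)·2 = 3/7.
Against Undercut this mix gives (11/42)·4 + (31/42)·(-4) = -40/21.
Firm B will play Undercut, holding Firm A to -40/21. Shifting weight toward the row that does better against Undercut would raise this floor (the equalizing mix achieves -4/7 against both Undercut and Match), so the proposed strategy is not optimal.

No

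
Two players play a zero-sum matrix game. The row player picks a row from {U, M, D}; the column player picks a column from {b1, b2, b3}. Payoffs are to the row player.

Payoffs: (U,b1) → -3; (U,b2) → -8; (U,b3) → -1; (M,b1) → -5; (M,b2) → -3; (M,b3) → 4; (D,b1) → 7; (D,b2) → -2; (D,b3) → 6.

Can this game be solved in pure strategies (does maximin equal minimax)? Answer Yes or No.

Row minima: U → -8, M → -5, D → -2; maximin = -2.
Column maxima: b1 → 7, b2 → -2, b3 → 6; minimax = -2.
maximin = minimax = -2, so a saddle point exists.

Yes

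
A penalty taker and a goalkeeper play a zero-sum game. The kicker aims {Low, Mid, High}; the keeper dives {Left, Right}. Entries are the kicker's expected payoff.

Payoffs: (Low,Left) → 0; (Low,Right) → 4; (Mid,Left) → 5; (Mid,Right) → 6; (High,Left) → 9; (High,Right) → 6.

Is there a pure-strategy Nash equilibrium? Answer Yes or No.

Row minima: Low → 0, Mid → 5, High → 6; maximin = 6.
Column maxima: Left → 9, Right → 6; minimax = 6.
maximin = minimax = 6, so a saddle point exists.

Yes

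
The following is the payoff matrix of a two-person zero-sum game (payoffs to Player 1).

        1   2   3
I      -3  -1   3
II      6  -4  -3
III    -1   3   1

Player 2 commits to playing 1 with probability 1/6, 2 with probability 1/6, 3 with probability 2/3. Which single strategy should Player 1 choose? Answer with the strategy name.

I

Expected payoff of I: (1/6)·(-3) + (1/6)·(-1) + (2/3)·3 = 4/3.
Expected payoff of II: (1/6)·6 + (1/6)·(-4) + (2/3)·(-3) = -5/3.
Expected payoff of III: (1/6)·(-1) + (1/6)·3 + (2/3)·1 = 1.
The largest is 4/3, so Player 1's best response is I.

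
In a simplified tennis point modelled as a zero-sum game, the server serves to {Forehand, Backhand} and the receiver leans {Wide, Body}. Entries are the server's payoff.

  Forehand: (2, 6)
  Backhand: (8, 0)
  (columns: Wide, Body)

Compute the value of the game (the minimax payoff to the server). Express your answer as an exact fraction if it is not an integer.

4

Row minima: Forehand → 2, Backhand → 0; maximin = 2.
Column maxima: Wide → 8, Body → 6; minimax = 6.
2 ≠ 6, so there is no saddle point; optimal play is mixed.
Let the server play Forehand with probability p. Expected payoff against Wide: 2p + 8(1−p) = −6p + 8; against Body: 6p + 0(1−p) = 6p.
Setting these equal: −6p + 8 = 6p ⇒ −12p = -8 ⇒ p = 2/3, and the value is (-6)·(2/3) + 8 = 4.
For the receiver: with q = P(Wide), equating Forehand's and Backhand's payoffs gives −4q + 6 = 8q ⇒ q = 1/2.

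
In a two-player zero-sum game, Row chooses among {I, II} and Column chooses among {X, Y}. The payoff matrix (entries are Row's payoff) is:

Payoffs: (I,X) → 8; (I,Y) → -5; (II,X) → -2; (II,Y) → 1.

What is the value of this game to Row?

Row minima: I → -5, II → -2; maximin = -2.
Column maxima: X → 8, Y → 1; minimax = 1.
-2 ≠ 1, so there is no saddle point; optimal play is mixed.
Let Row play I with probability p. Expected payoff against X: 8p + (-2)(1−p) = 10p − 2; against Y: (-5)p + 1(1−p) = −6p + 1.
Setting these equal: 10p − 2 = −6p + 1 ⇒ 16p = 3 ⇒ p = 3/16, and the value is (10)·(3/16) − 2 = -1/8.
For Column: with q = P(X), equating I's and II's payoffs gives 13q − 5 = −3q + 1 ⇒ q = 3/8.

-1/8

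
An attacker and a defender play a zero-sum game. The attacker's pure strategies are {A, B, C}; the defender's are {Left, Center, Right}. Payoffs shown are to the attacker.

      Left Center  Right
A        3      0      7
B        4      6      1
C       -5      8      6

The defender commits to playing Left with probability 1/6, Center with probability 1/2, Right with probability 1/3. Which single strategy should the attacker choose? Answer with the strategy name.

Expected payoff of A: (1/6)·3 + (1/2)·0 + (1/3)·7 = 17/6.
Expected payoff of B: (1/6)·4 + (1/2)·6 + (1/3)·1 = 4.
Expected payoff of C: (1/6)·(-5) + (1/2)·8 + (1/3)·6 = 31/6.
The largest is 31/6, so the attacker's best response is C.

C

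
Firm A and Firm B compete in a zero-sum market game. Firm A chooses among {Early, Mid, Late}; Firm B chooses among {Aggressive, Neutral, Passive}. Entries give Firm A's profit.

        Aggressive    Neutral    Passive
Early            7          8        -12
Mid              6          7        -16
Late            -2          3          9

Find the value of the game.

Row minima: Early → -12, Mid → -16, Late → -2; maximin = -2.
Column maxima: Aggressive → 7, Neutral → 8, Passive → 9; minimax = 7.
-2 ≠ 7, so there is no saddle point; optimal play is mixed.
Mid is strictly dominated by Early, so Firm A never plays it.
Neutral is strictly dominated by Aggressive (it gives Firm A strictly more in every row), so Firm B never plays it.
On the remaining 2×2 (Early, Late vs Aggressive, Passive):
Let Firm A play Early with probability p. Expected payoff against Aggressive: 7p + (-2)(1−p) = 9p − 2; against Passive: (-12)p + 9(1−p) = −21p + 9.
Setting these equal: 9p − 2 = −21p + 9 ⇒ 30p = 11 ⇒ p = 11/30, and the value is (9)·(11/30) − 2 = 13/10.
For Firm B: with q = P(Aggressive), equating Early's and Late's payoffs gives 19q − 12 = −11q + 9 ⇒ q = 7/10.

13/10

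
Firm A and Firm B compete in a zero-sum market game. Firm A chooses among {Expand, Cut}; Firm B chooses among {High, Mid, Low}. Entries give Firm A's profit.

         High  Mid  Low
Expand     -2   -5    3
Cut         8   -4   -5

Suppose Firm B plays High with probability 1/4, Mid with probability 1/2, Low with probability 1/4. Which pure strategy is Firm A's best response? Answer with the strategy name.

Cut

Expected payoff of Expand: (1/4)·(-2) + (1/2)·(-5) + (1/4)·3 = -9/4.
Expected payoff of Cut: (1/4)·8 + (1/2)·(-4) + (1/4)·(-5) = -5/4.
The largest is -5/4, so Firm A's best response is Cut.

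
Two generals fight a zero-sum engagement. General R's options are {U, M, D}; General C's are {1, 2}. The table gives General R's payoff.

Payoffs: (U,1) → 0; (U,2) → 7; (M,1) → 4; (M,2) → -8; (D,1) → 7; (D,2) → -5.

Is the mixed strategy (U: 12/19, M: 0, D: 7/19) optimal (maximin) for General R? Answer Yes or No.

Against 1 this mix gives (12/19)·0 + (7/19)·7 = 49/19.
Against 2 this mix gives (12/19)·7 + (7/19)·(-5) = 49/19.
All of General C's active replies (1, 2) yield 49/19, and no column does worse for General R. The mix makes General C indifferent and guarantees 49/19, so it is optimal.

Yes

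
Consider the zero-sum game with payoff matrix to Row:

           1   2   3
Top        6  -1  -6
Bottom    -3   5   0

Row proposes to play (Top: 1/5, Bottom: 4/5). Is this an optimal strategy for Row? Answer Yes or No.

Yes

Against 1 this mix gives (1/5)·6 + (4/5)·(-3) = -6/5.
Against 2 this mix gives (1/5)·(-1) + (4/5)·5 = 19/5.
Against 3 this mix gives (1/5)·(-6) + (4/5)·0 = -6/5.
All of Column's active replies (1, 3) yield -6/5, and no column does worse for Row. The mix makes Column indifferent and guarantees -6/5, so it is optimal.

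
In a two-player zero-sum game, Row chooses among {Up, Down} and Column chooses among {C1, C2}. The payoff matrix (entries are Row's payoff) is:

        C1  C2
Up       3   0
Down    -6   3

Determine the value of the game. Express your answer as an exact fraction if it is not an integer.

Row minima: Up → 0, Down → -6; maximin = 0.
Column maxima: C1 → 3, C2 → 3; minimax = 3.
0 ≠ 3, so there is no saddle point; optimal play is mixed.
Let Row play Up with probability p. Expected payoff against C1: 3p + (-6)(1−p) = 9p − 6; against C2: 0p + 3(1−p) = −3p + 3.
Setting these equal: 9p − 6 = −3p + 3 ⇒ 12p = 9 ⇒ p = 3/4, and the value is (9)·(3/4) − 6 = 3/4.
For Column: with q = P(C1), equating Up's and Down's payoffs gives 3q = −9q + 3 ⇒ q = 1/4.

3/4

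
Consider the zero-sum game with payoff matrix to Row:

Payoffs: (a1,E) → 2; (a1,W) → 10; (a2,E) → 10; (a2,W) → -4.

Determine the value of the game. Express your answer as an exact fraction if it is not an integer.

54/11

Row minima: a1 → 2, a2 → -4; maximin = 2.
Column maxima: E → 10, W → 10; minimax = 10.
2 ≠ 10, so there is no saddle point; optimal play is mixed.
Let Row play a1 with probability p. Expected payoff against E: 2p + 10(1−p) = −8p + 10; against W: 10p + (-4)(1−p) = 14p − 4.
Setting these equal: −8p + 10 = 14p − 4 ⇒ −22p = -14 ⇒ p = 7/11, and the value is (-8)·(7/11) + 10 = 54/11.
For Column: with q = P(E), equating a1's and a2's payoffs gives −8q + 10 = 14q − 4 ⇒ q = 7/11.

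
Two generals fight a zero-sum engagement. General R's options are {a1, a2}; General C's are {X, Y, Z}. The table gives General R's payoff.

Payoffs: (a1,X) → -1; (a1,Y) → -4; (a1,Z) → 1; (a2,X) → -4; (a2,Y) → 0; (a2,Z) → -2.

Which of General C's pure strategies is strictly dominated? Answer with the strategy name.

Z

X holds General R's payoff strictly below Z in every row: -1 < 1, -4 < -2.
So Z is strictly dominated for General C.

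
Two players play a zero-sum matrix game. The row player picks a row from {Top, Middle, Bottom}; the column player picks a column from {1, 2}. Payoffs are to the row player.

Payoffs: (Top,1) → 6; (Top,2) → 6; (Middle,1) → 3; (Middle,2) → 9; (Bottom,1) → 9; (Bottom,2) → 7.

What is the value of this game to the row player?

Row minima: Top → 6, Middle → 3, Bottom → 7; maximin = 7.
Column maxima: 1 → 9, 2 → 9; minimax = 9.
7 ≠ 9, so there is no saddle point; optimal play is mixed.
Top is strictly dominated by Bottom, so the row player never plays it.
On the remaining 2×2 (Middle, Bottom vs 1, 2):
Let the row player play Middle with probability p. Expected payoff against 1: 3p + 9(1−p) = −6p + 9; against 2: 9p + 7(1−p) = 2p + 7.
Setting these equal: −6p + 9 = 2p + 7 ⇒ −8p = -2 ⇒ p = 1/4, and the value is (-6)·(1/4) + 9 = 15/2.
For the column player: with q = P(1), equating Middle's and Bottom's payoffs gives −6q + 9 = 2q + 7 ⇒ q = 1/4.

15/2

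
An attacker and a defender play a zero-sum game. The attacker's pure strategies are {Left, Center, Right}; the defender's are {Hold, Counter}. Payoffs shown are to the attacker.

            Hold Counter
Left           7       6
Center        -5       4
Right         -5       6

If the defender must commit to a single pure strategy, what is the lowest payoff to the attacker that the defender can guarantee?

Column maxima: Hold → 7, Counter → 6.
The smallest of these is 6.

6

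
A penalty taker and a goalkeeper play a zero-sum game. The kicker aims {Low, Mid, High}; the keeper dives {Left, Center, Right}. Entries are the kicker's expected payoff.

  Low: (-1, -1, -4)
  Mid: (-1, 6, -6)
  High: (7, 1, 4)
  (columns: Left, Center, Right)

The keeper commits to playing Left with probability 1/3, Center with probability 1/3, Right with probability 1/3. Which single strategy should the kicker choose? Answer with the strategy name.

Expected payoff of Low: (1/3)·(-1) + (1/3)·(-1) + (1/3)·(-4) = -2.
Expected payoff of Mid: (1/3)·(-1) + (1/3)·6 + (1/3)·(-6) = -1/3.
Expected payoff of High: (1/3)·7 + (1/3)·1 + (1/3)·4 = 4.
The largest is 4, so the kicker's best response is High.

High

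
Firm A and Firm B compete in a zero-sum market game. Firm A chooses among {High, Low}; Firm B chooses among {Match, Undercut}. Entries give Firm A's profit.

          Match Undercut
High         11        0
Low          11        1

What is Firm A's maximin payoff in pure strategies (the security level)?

1

Row minima: High → 0, Low → 1.
The best of these is 1.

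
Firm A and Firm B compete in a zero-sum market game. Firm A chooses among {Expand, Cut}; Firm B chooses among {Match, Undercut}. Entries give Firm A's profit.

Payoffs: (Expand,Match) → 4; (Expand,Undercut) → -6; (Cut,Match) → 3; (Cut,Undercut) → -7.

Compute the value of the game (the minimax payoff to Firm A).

Row minima: Expand → -6, Cut → -7; maximin = -6.
Column maxima: Match → 4, Undercut → -6; minimax = -6.
Since maximin = minimax = -6, there is a saddle point and the value is -6.

-6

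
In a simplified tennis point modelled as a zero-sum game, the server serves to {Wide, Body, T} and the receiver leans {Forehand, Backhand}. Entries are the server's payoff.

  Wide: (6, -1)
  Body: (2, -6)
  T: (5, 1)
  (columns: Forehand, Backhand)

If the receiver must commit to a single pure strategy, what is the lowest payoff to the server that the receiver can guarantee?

Column maxima: Forehand → 6, Backhand → 1.
The smallest of these is 1.

1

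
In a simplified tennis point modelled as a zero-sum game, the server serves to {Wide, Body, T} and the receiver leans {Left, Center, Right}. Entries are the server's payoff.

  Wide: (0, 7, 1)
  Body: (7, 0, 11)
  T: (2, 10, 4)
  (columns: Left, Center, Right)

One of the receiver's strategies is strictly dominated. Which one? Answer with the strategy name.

Right

Left holds the server's payoff strictly below Right in every row: 0 < 1, 7 < 11, 2 < 4.
So Right is strictly dominated for the receiver.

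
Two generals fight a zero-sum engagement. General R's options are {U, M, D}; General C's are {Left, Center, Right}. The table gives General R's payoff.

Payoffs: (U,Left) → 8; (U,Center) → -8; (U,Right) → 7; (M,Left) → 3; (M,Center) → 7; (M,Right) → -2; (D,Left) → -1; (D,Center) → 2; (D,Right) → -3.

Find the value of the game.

11/8

Row minima: U → -8, M → -2, D → -3; maximin = -2.
Column maxima: Left → 8, Center → 7, Right → 7; minimax = 7.
-2 ≠ 7, so there is no saddle point; optimal play is mixed.
D is strictly dominated by M, so General R never plays it.
Left is strictly dominated by Right (it gives General R strictly more in every row), so General C never plays it.
On the remaining 2×2 (U, M vs Center, Right):
Let General R play U with probability p. Expected payoff against Center: (-8)p + 7(1−p) = −15p + 7; against Right: 7p + (-2)(1−p) = 9p − 2.
Setting these equal: −15p + 7 = 9p − 2 ⇒ −24p = -9 ⇒ p = 3/8, and the value is (-15)·(3/8) + 7 = 11/8.
For General C: with q = P(Center), equating U's and M's payoffs gives −15q + 7 = 9q − 2 ⇒ q = 3/8.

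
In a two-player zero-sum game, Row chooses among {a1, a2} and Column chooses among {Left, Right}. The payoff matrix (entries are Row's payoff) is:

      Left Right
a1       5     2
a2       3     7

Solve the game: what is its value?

29/7

Row minima: a1 → 2, a2 → 3; maximin = 3.
Column maxima: Left → 5, Right → 7; minimax = 5.
3 ≠ 5, so there is no saddle point; optimal play is mixed.
Let Row play a1 with probability p. Expected payoff against Left: 5p + 3(1−p) = 2p + 3; against Right: 2p + 7(1−p) = −5p + 7.
Setting these equal: 2p + 3 = −5p + 7 ⇒ 7p = 4 ⇒ p = 4/7, and the value is (2)·(4/7) + 3 = 29/7.
For Column: with q = P(Left), equating a1's and a2's payoffs gives 3q + 2 = −4q + 7 ⇒ q = 5/7.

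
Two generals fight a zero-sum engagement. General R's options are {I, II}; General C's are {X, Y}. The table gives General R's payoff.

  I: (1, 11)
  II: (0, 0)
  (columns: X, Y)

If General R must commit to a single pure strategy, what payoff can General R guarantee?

1

Row minima: I → 1, II → 0.
The best of these is 1.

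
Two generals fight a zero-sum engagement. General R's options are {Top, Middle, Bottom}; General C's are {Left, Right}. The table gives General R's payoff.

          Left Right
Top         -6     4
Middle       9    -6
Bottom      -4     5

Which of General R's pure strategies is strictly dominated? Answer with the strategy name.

Bottom gives a strictly higher payoff than Top against every column: -4 > -6, 5 > 4.
So Top is strictly dominated and General R never plays it.

Top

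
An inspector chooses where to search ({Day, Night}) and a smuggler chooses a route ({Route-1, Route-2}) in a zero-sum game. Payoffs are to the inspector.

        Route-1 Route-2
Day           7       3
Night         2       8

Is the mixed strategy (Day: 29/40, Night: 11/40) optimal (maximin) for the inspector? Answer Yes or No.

No

Against Route-1 this mix gives (29/40)·7 + (11/40)·2 = 45/8.
Against Route-2 this mix gives (29/40)·3 + (11/40)·8 = 35/8.
The smuggler will play Route-2, holding the inspector to 35/8. Shifting weight toward the row that does better against Route-2 would raise this floor (the equalizing mix achieves 5 against both Route-2 and Route-1), so the proposed strategy is not optimal.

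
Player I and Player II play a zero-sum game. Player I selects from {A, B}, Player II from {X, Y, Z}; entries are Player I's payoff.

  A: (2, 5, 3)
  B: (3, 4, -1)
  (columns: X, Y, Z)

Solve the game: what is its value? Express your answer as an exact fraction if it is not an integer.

11/5

Row minima: A → 2, B → -1; maximin = 2.
Column maxima: X → 3, Y → 5, Z → 3; minimax = 3.
2 ≠ 3, so there is no saddle point; optimal play is mixed.
Y is strictly dominated by X (it gives Player I strictly more in every row), so Player II never plays it.
On the remaining 2×2 (A, B vs X, Z):
Let Player I play A with probability p. Expected payoff against X: 2p + 3(1−p) = −p + 3; against Z: 3p + (-1)(1−p) = 4p − 1.
Setting these equal: −p + 3 = 4p − 1 ⇒ −5p = -4 ⇒ p = 4/5, and the value is (-1)·(4/5) + 3 = 11/5.
For Player II: with q = P(X), equating A's and B's payoffs gives −q + 3 = 4q − 1 ⇒ q = 4/5.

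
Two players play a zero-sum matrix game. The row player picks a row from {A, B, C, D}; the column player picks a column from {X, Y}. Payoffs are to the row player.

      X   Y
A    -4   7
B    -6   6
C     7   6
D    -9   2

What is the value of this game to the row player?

73/12

Row minima: A → -4, B → -6, C → 6, D → -9; maximin = 6.
Column maxima: X → 7, Y → 7; minimax = 7.
6 ≠ 7, so there is no saddle point; optimal play is mixed.
B is strictly dominated by A, so the row player never plays it.
D is strictly dominated by A, so the row player never plays it.
On the remaining 2×2 (A, C vs X, Y):
Let the row player play A with probability p. Expected payoff against X: (-4)p + 7(1−p) = −11p + 7; against Y: 7p + 6(1−p) = p + 6.
Setting these equal: −11p + 7 = p + 6 ⇒ −12p = -1 ⇒ p = 1/12, and the value is (-11)·(1/12) + 7 = 73/12.
For the column player: with q = P(X), equating A's and C's payoffs gives −11q + 7 = q + 6 ⇒ q = 1/12.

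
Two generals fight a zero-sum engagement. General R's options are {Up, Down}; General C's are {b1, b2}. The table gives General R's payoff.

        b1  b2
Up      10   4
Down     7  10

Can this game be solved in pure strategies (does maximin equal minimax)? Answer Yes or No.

No

Row minima: Up → 4, Down → 7; maximin = 7.
Column maxima: b1 → 10, b2 → 10; minimax = 10.
7 ≠ 10, so no pure-strategy equilibrium exists.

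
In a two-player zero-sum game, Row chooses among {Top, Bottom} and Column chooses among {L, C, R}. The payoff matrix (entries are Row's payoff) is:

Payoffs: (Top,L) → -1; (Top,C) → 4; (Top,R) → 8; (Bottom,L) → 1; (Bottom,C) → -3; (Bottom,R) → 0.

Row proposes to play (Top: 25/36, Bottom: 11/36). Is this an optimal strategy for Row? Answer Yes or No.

Against L this mix gives (25/36)·(-1) + (11/36)·1 = -7/18.
Against C this mix gives (25/36)·4 + (11/36)·(-3) = 67/36.
Against R this mix gives (25/36)·8 + (11/36)·0 = 50/9.
Column will play L, holding Row to -7/18. Shifting weight toward the row that does better against L would raise this floor (the equalizing mix achieves 1/9 against both L and C), so the proposed strategy is not optimal.

No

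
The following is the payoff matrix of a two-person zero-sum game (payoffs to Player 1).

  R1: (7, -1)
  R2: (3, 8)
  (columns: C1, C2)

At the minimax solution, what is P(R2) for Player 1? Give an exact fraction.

8/13

Row minima: R1 → -1, R2 → 3; maximin = 3.
Column maxima: C1 → 7, C2 → 8; minimax = 7.
3 ≠ 7, so there is no saddle point; optimal play is mixed.
Let Player 1 play R1 with probability p. Expected payoff against C1: 7p + 3(1−p) = 4p + 3; against C2: (-1)p + 8(1−p) = −9p + 8.
Setting these equal: 4p + 3 = −9p + 8 ⇒ 13p = 5 ⇒ p = 5/13, and the value is (4)·(5/13) + 3 = 59/13.
For Player 2: with q = P(C1), equating R1's and R2's payoffs gives 8q − 1 = −5q + 8 ⇒ q = 9/13.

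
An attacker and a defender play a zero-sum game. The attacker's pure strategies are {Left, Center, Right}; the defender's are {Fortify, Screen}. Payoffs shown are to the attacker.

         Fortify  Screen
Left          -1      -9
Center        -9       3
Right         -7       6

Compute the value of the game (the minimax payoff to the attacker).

Row minima: Left → -9, Center → -9, Right → -7; maximin = -7.
Column maxima: Fortify → -1, Screen → 6; minimax = -1.
-7 ≠ -1, so there is no saddle point; optimal play is mixed.
Center is strictly dominated by Right, so the attacker never plays it.
On the remaining 2×2 (Left, Right vs Fortify, Screen):
Let the attacker play Left with probability p. Expected payoff against Fortify: (-1)p + (-7)(1−p) = 6p − 7; against Screen: (-9)p + 6(1−p) = −15p + 6.
Setting these equal: 6p − 7 = −15p + 6 ⇒ 21p = 13 ⇒ p = 13/21, and the value is (6)·(13/21) − 7 = -23/7.
For the defender: with q = P(Fortify), equating Left's and Right's payoffs gives 8q − 9 = −13q + 6 ⇒ q = 5/7.

-23/7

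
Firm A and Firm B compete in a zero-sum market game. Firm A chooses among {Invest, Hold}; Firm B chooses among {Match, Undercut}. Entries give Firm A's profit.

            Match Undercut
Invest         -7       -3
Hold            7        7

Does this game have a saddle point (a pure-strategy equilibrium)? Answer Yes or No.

Row minima: Invest → -7, Hold → 7; maximin = 7.
Column maxima: Match → 7, Undercut → 7; minimax = 7.
maximin = minimax = 7, so a saddle point exists.

Yes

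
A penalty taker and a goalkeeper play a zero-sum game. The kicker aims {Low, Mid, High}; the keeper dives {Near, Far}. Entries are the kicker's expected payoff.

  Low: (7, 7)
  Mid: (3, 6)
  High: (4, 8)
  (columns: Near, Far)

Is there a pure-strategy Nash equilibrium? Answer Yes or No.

Row minima: Low → 7, Mid → 3, High → 4; maximin = 7.
Column maxima: Near → 7, Far → 8; minimax = 7.
maximin = minimax = 7, so a saddle point exists.

Yes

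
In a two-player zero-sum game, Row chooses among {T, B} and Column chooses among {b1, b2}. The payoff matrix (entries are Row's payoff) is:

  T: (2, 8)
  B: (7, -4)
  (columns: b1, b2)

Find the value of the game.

Row minima: T → 2, B → -4; maximin = 2.
Column maxima: b1 → 7, b2 → 8; minimax = 7.
2 ≠ 7, so there is no saddle point; optimal play is mixed.
Let Row play T with probability p. Expected payoff against b1: 2p + 7(1−p) = −5p + 7; against b2: 8p + (-4)(1−p) = 12p − 4.
Setting these equal: −5p + 7 = 12p − 4 ⇒ −17p = -11 ⇒ p = 11/17, and the value is (-5)·(11/17) + 7 = 64/17.
For Column: with q = P(b1), equating T's and B's payoffs gives −6q + 8 = 11q − 4 ⇒ q = 12/17.

64/17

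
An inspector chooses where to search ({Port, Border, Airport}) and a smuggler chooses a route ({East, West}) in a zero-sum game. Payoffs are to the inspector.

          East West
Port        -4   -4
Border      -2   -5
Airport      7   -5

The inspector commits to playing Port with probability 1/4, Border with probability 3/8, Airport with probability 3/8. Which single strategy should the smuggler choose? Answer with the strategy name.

If the smuggler plays East, the inspector's expected payoff is (1/4)·(-4) + (3/8)·(-2) + (3/8)·7 = 7/8.
If the smuggler plays West, the inspector's expected payoff is (1/4)·(-4) + (3/8)·(-5) + (3/8)·(-5) = -19/4.
The smuggler minimizes the inspector's payoff; the smallest is -19/4, so the best response is West.

West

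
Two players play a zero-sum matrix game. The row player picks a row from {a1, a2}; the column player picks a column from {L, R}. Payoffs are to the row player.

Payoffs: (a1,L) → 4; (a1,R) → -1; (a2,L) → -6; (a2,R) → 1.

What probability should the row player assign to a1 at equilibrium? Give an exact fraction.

7/12

Row minima: a1 → -1, a2 → -6; maximin = -1.
Column maxima: L → 4, R → 1; minimax = 1.
-1 ≠ 1, so there is no saddle point; optimal play is mixed.
Let the row player play a1 with probability p. Expected payoff against L: 4p + (-6)(1−p) = 10p − 6; against R: (-1)p + 1(1−p) = −2p + 1.
Setting these equal: 10p − 6 = −2p + 1 ⇒ 12p = 7 ⇒ p = 7/12, and the value is (10)·(7/12) − 6 = -1/6.
For the column player: with q = P(L), equating a1's and a2's payoffs gives 5q − 1 = −7q + 1 ⇒ q = 1/6.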